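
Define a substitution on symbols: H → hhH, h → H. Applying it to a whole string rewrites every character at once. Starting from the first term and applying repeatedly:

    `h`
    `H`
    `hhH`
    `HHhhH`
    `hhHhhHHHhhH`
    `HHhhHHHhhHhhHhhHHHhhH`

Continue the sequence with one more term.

hhHhhHHHhhHhhHhhHHHhhHHHhhHHHhhHhhHhhHHHhhH

φ(HHhhHHHhhHhhHhhHHHhhH) expands symbol-by-symbol to hhH hhH H H hhH hhH hhH H H hhH H H hhH H H hhH hhH hhH H H hhH; joining the 21 pieces gives the next term.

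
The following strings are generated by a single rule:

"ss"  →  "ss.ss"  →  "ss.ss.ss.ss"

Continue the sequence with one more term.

s(k+1) = s(k)·.·s(k) — each term doubles the last with '.' between the halves.
One more doubling of ss.ss.ss.ss gives the answer.

ss.ss.ss.ss.ss.ss.ss.ss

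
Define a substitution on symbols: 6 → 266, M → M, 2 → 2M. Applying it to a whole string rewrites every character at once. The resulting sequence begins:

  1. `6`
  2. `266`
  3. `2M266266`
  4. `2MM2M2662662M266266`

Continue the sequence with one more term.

Applying the rule to each of the 19 symbols of 2MM2M2662662M266266 gives the pieces 2M M M 2M M 2M 266 266 2M 266 266 2M M 2M 266 266 2M 266 266, which concatenate to the answer.

2MMM2MM2M2662662M2662662MM2M2662662M266266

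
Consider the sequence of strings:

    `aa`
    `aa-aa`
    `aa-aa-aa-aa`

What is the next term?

aa-aa-aa-aa-aa-aa-aa-aa

s(k+1) = s(k)·-·s(k) — each term doubles the last with '-' between the halves.
One more doubling of aa-aa-aa-aa gives the answer.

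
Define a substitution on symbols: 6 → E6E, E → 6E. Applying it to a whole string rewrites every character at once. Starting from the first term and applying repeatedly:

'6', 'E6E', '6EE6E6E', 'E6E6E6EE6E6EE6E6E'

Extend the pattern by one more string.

6EE6E6EE6E6EE6E6E6EE6E6EE6E6E6EE6E6EE6E6E

Applying the rule to each of the 17 symbols of E6E6E6EE6E6EE6E6E gives the pieces 6E E6E 6E E6E 6E E6E 6E 6E E6E 6E E6E 6E 6E E6E 6E E6E 6E, which concatenate to the answer.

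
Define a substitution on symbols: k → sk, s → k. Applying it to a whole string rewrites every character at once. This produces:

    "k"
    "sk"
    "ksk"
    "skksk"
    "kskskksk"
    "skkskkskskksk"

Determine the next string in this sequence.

kskskkskskkskkskskksk

Replace each of the 13 characters of skkskkskskksk in place — k sk sk k sk sk k sk k sk sk k sk — and concatenate.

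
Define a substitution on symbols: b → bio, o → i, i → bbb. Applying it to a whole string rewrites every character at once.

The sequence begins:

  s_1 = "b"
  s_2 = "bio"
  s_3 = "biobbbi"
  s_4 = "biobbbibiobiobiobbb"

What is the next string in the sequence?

biobbbibiobiobiobbbbiobbbibiobbbibiobbbibiobiobio

Replace each of the 19 characters of biobbbibiobiobiobbb in place — bio bbb i bio bio bio bbb bio bbb i bio bbb i bio bbb i bio bio bio — and concatenate.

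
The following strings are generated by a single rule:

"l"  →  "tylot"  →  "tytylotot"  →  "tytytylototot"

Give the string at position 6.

tytytytytylototototot

Every step adds ty to the front and ot to the end of the previous string.
From tytytylototot, 2 further steps: tytytylototot → tytytytylotototot → (answer).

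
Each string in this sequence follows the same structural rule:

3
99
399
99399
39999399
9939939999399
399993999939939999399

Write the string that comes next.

From term 3 onward, concatenate the second-to-last term with the last: 3·99 = 399, 99·399 = 99399, …
Continuing: 9939939999399 · 399993999939939999399 gives term 8.

9939939999399399993999939939999399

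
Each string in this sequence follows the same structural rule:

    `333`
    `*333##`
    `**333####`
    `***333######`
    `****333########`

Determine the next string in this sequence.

Every step adds * to the front and ## to the end of the previous string.
One more step from ****333######## gives the answer.

*****333##########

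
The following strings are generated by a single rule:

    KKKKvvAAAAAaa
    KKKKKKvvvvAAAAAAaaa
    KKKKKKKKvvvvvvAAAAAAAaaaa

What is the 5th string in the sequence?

Reading off run lengths: K runs 4, 6, 8; v runs 2, 4, 6; A runs 5, 6, 7; a runs 2, 3, 4 — each is linear in n, where the shown terms are n = 2, 3, 4.
At n = 6 the blocks have lengths 12, 10, 9, 6.

KKKKKKKKKKKKvvvvvvvvvvAAAAAAAAAaaaaaa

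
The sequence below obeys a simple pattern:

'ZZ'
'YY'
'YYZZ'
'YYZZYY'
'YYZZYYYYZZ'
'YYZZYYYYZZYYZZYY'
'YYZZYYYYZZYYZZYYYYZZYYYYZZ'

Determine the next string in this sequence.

Each term (from the third on) is the previous term followed by the one before it: term 3 = YY·ZZ = YYZZ.
The next term joins YYZZYYYYZZYYZZYYYYZZYYYYZZ and YYZZYYYYZZYYZZYY.

YYZZYYYYZZYYZZYYYYZZYYYYZZYYZZYYYYZZYYZZYY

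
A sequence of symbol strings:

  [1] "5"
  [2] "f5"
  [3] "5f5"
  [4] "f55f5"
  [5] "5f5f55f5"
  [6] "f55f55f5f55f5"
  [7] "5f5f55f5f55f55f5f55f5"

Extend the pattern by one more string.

Each term (from the third on) is the two preceding terms concatenated in order: term 3 = 5·f5 = 5f5.
So term 8 is f55f55f5f55f5·5f5f55f5f55f55f5f55f5.

f55f55f5f55f55f5f55f5f55f55f5f55f5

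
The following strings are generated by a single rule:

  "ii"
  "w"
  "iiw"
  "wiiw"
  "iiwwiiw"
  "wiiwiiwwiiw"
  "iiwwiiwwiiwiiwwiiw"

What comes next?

Each term (from the third on) is the two preceding terms concatenated in order: term 3 = ii·w = iiw.
So term 8 is wiiwiiwwiiw·iiwwiiwwiiwiiwwiiw.

wiiwiiwwiiwiiwwiiwwiiwiiwwiiw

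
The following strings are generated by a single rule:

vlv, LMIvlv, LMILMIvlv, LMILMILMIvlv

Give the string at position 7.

The strings grow by a fixed prefix LMI each time.
From LMILMILMIvlv, 3 further steps: LMILMILMIvlv → LMILMILMILMIvlv → LMILMILMILMILMIvlv → (answer).

LMILMILMILMILMILMIvlv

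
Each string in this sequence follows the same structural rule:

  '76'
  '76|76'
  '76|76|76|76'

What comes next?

s(k+1) = s(k)·|·s(k) — each term doubles the last with '|' between the halves.
Doubling 76|76|76|76 with '|' between the halves:

76|76|76|76|76|76|76|76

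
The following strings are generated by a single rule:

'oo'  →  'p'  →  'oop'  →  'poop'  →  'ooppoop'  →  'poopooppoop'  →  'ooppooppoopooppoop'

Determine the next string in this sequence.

From term 3 onward, concatenate the second-to-last term with the last: oo·p = oop, p·oop = poop, …
The next term joins poopooppoop and ooppooppoopooppoop.

poopooppoopooppooppoopooppoop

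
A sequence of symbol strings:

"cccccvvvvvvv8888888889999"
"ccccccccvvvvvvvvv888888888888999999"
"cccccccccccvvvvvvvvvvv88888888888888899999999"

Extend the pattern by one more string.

Term n consists of 3n-1 c's, followed by 2n+3 v's, followed by 3n+3 8's, followed by 2n 9's, where the shown terms are n = 2, 3, 4.
At n = 5 the blocks have lengths 14, 13, 18, 10.

ccccccccccccccvvvvvvvvvvvvv8888888888888888889999999999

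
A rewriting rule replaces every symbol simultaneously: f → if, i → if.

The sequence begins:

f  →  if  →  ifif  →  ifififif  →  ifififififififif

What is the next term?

ifififififififififififififififif

φ(ifififififififif) expands symbol-by-symbol to if if if if if if if if if if if if if if if if; joining the 16 pieces gives the next term.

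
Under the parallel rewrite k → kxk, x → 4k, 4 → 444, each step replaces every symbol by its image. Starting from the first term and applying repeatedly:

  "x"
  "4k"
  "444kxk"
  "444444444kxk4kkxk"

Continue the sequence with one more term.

Rewriting the 17 symbols of 444444444kxk4kkxk one by one yields 444 444 444 444 444 444 444 444 444 kxk 4k kxk 444 kxk kxk 4k kxk; concatenated:

444444444444444444444444444kxk4kkxk444kxkkxk4kkxk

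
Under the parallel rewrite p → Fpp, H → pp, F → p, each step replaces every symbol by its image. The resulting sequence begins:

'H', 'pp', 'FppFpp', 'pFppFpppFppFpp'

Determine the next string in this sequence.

FpppFppFpppFppFppFpppFppFpppFppFpp

Applying the rule to each of the 14 symbols of pFppFpppFppFpp gives the pieces Fpp p Fpp Fpp p Fpp Fpp Fpp p Fpp Fpp p Fpp Fpp, which concatenate to the answer.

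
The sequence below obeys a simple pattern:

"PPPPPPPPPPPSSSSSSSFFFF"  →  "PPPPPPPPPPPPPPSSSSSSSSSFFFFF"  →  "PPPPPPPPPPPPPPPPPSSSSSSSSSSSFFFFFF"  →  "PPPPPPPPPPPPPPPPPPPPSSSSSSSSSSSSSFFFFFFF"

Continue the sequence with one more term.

Reading off run lengths: P runs 11, 14, 17, 20; S runs 7, 9, 11, 13; F runs 4, 5, 6, 7 — each is linear in n, where the shown terms are n = 3, 4, 5, 6.
For the next term, n = 7, so the run lengths are 23, 15, 8.

PPPPPPPPPPPPPPPPPPPPPPPSSSSSSSSSSSSSSSFFFFFFFF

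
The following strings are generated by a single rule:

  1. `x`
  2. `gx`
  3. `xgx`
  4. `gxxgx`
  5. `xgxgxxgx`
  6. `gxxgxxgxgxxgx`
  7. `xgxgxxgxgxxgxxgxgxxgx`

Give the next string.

This is a Fibonacci-style word recurrence s(k) = s(k−2)·s(k−1): e.g. x·gx = xgx.
Continuing: gxxgxxgxgxxgx · xgxgxxgxgxxgxxgxgxxgx gives term 8.

gxxgxxgxgxxgxxgxgxxgxgxxgxxgxgxxgx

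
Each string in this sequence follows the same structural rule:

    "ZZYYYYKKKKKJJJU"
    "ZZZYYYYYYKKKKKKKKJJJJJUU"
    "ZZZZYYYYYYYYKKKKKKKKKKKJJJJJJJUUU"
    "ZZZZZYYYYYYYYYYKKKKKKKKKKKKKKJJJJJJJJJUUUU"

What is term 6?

ZZZZZZZYYYYYYYYYYYYYYKKKKKKKKKKKKKKKKKKKKJJJJJJJJJJJJJUUUUUU

The n-th term is n Z's then 2n Y's then 3n-1 K's then 2n-1 J's then n-1 U's, where the shown terms are n = 2, 3, 4, 5.
At n = 7 the blocks have lengths 7, 14, 20, 13, 6.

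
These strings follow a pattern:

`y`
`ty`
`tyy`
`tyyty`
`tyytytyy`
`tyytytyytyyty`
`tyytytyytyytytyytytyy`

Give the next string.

From term 3 onward, concatenate the last term with the second-to-last: ty·y = tyy, tyy·ty = tyyty, …
The next term joins tyytytyytyytytyytytyy and tyytytyytyyty.

tyytytyytyytytyytytyytyytytyytyyty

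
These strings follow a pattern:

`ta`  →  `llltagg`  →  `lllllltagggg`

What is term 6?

Each term wraps the previous one in lll on the left and gg on the right.
From lllllltagggg, 3 further steps: lllllltagggg → llllllllltagggggg → lllllllllllltagggggggg → (answer).

llllllllllllllltagggggggggg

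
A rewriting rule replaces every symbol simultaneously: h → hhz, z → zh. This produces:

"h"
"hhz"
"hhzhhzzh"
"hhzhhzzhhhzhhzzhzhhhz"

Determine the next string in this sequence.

φ(hhzhhzzhhhzhhzzhzhhhz) expands symbol-by-symbol to hhz hhz zh hhz hhz zh zh hhz hhz hhz zh hhz hhz zh zh hhz zh hhz hhz hhz zh; joining the 21 pieces gives the next term.

hhzhhzzhhhzhhzzhzhhhzhhzhhzzhhhzhhzzhzhhhzzhhhzhhzhhzzh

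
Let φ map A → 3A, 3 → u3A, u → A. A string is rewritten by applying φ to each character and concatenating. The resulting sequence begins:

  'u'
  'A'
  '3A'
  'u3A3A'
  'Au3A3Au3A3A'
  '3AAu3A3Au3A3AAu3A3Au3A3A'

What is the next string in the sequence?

Applying the rule to each of the 24 symbols of 3AAu3A3Au3A3AAu3A3Au3A3A gives the pieces u3A 3A 3A A u3A 3A u3A 3A A u3A 3A u3A 3A 3A A u3A 3A u3A 3A A u3A 3A u3A 3A, which concatenate to the answer.

u3A3A3AAu3A3Au3A3AAu3A3Au3A3A3AAu3A3Au3A3AAu3A3Au3A3A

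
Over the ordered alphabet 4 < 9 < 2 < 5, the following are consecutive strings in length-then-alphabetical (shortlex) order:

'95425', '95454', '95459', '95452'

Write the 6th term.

95944

Advancing 2 positions from 95452 through 95452 → 95455 reaches term 6.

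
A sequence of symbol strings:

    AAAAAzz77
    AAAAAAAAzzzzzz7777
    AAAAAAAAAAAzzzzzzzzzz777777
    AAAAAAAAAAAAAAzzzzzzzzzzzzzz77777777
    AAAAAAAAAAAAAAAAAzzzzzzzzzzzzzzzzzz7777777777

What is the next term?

AAAAAAAAAAAAAAAAAAAAzzzzzzzzzzzzzzzzzzzzzz777777777777

Each string has the form A^{3n+2} z^{4n-2} 7^{2n} (n = 1, 2, …).
For the next term, n = 6, so the run lengths are 20, 22, 12.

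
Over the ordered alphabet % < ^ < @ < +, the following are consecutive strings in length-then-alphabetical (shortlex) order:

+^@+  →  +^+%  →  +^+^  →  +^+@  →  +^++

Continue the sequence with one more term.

+@%%

The successor of +^++ increments the rightmost position that isn't already + and resets every position after it to %.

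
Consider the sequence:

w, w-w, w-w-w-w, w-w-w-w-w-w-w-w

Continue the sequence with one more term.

Each string is two copies of the previous one joined by '-'.
So the next term is two copies of w-w-w-w-w-w-w-w with '-' between the halves.

w-w-w-w-w-w-w-w-w-w-w-w-w-w-w-w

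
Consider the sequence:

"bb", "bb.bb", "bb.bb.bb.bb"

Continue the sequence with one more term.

bb.bb.bb.bb.bb.bb.bb.bb

s(k+1) = s(k)·.·s(k) — each term doubles the last with '.' between the halves.
One more doubling of bb.bb.bb.bb gives the answer.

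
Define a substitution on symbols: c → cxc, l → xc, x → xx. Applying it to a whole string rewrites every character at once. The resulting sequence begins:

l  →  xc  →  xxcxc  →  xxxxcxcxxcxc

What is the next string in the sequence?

Rewriting each symbol of xxxxcxcxxcxc: x→xx, x→xx, x→xx, x→xx, c→cxc, x→xx, c→cxc, x→xx, x→xx, c→cxc, x→xx, c→cxc, which concatenates to xx xx xx xx cxc xx cxc xx xx cxc xx cxc.

xxxxxxxxcxcxxcxcxxxxcxcxxcxc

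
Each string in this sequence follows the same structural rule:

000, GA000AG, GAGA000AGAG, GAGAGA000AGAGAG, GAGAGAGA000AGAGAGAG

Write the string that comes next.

Every step adds GA to the front and AG to the end of the previous string.
So the next term is GA·GAGAGAGA000AGAGAGAG·AG.

GAGAGAGAGA000AGAGAGAGAG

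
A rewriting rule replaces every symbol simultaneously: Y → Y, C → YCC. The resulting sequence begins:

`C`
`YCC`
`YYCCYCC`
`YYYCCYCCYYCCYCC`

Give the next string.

Rewriting the 15 symbols of YYYCCYCCYYCCYCC one by one yields Y Y Y YCC YCC Y YCC YCC Y Y YCC YCC Y YCC YCC; concatenated:

YYYYCCYCCYYCCYCCYYYCCYCCYYCCYCC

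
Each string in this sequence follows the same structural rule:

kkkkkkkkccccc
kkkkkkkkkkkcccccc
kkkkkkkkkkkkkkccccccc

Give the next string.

The n-th term is 3n-1 k's then n+2 c's, where the shown terms are n = 3, 4, 5.
For the next term, n = 6, so the run lengths are 17, 8.

kkkkkkkkkkkkkkkkkcccccccc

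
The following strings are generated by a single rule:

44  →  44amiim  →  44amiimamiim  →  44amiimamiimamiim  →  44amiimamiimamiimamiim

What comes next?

44amiimamiimamiimamiimamiim

Every step adds amiim to the end: s(k+1) = s(k)·amiim.
One more step from 44amiimamiimamiimamiim gives the answer.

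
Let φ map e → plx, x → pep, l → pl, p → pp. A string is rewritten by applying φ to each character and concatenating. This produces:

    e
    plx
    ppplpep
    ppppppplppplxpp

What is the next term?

Rewriting the 15 symbols of ppppppplppplxpp one by one yields pp pp pp pp pp pp pp pl pp pp pp pl pep pp pp; concatenated:

ppppppppppppppplppppppplpeppppp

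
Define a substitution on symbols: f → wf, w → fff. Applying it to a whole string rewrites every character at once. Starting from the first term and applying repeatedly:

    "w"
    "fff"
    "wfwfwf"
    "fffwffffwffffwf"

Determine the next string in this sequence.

Applying the rule to each of the 15 symbols of fffwffffwffffwf gives the pieces wf wf wf fff wf wf wf wf fff wf wf wf wf fff wf, which concatenate to the answer.

wfwfwffffwfwfwfwffffwfwfwfwffffwf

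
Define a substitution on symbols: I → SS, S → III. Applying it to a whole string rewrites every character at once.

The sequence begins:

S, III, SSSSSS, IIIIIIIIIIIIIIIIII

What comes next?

SSSSSSSSSSSSSSSSSSSSSSSSSSSSSSSSSSSS

Replace each of the 18 characters of IIIIIIIIIIIIIIIIII in place — SS SS SS SS SS SS SS SS SS SS SS SS SS SS SS SS SS SS — and concatenate.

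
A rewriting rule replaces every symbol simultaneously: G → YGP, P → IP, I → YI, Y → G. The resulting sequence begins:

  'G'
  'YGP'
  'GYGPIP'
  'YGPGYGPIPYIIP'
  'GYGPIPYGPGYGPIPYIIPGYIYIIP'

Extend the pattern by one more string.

Replace each of the 26 characters of GYGPIPYGPGYGPIPYIIPGYIYIIP in place — YGP G YGP IP YI IP G YGP IP YGP G YGP IP YI IP G YI YI IP YGP G YI G YI YI IP — and concatenate.

YGPGYGPIPYIIPGYGPIPYGPGYGPIPYIIPGYIYIIPYGPGYIGYIYIIP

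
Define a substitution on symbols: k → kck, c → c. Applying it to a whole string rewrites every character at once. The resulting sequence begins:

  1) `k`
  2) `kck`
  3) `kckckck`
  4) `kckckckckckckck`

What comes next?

φ(kckckckckckckck) expands symbol-by-symbol to kck c kck c kck c kck c kck c kck c kck c kck; joining the 15 pieces gives the next term.

kckckckckckckckckckckckckckckck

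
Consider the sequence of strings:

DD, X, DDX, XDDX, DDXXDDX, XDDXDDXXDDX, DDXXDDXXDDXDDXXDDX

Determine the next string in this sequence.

From term 3 onward, concatenate the second-to-last term with the last: DD·X = DDX, X·DDX = XDDX, …
The next term joins XDDXDDXXDDX and DDXXDDXXDDXDDXXDDX.

XDDXDDXXDDXDDXXDDXXDDXDDXXDDX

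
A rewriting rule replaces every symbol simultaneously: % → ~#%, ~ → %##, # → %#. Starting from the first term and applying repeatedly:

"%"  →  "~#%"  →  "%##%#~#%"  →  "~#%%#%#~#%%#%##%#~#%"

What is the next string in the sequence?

%##%#~#%~#%%#~#%%#%##%#~#%~#%%#~#%%#%#~#%%#%##%#~#%

Applying the rule to each of the 20 symbols of ~#%%#%#~#%%#%##%#~#% gives the pieces %## %# ~#% ~#% %# ~#% %# %## %# ~#% ~#% %# ~#% %# %# ~#% %# %## %# ~#%, which concatenate to the answer.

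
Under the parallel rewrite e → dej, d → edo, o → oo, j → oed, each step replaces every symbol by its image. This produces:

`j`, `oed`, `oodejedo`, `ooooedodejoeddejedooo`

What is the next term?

Replace each of the 21 characters of ooooedodejoeddejedooo in place — oo oo oo oo dej edo oo edo dej oed oo dej edo edo dej oed dej edo oo oo oo — and concatenate.

oooooooodejedoooedodejoedoodejedoedodejoeddejedooooooo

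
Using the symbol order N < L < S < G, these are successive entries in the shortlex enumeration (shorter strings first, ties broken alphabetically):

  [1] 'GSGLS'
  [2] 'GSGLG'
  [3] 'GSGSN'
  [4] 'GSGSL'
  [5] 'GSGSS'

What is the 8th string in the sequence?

GSGGL

Continuing the enumeration 3 steps past GSGSS: GSGSS → GSGSG → GSGGN → (answer).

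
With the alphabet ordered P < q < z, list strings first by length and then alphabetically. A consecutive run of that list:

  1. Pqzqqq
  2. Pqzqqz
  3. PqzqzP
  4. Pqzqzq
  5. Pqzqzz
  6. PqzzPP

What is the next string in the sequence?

PqzzPq

Treat PqzzPP as a base-3 numeral over the given alphabet and add one, carrying through any trailing z's.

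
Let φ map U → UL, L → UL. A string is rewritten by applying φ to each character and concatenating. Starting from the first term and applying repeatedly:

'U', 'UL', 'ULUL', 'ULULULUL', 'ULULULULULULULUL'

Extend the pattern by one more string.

ULULULULULULULULULULULULULULULUL

φ(ULULULULULULULUL) expands symbol-by-symbol to UL UL UL UL UL UL UL UL UL UL UL UL UL UL UL UL; joining the 16 pieces gives the next term.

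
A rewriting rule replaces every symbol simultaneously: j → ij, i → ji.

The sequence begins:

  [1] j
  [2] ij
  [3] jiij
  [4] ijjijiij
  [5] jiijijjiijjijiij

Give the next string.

φ(jiijijjiijjijiij) expands symbol-by-symbol to ij ji ji ij ji ij ij ji ji ij ij ji ij ji ji ij; joining the 16 pieces gives the next term.

ijjijiijjiijijjijiijijjiijjijiij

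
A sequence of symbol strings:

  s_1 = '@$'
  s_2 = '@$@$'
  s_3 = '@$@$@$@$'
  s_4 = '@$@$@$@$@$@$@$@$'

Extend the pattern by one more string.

@$@$@$@$@$@$@$@$@$@$@$@$@$@$@$@$

s(k+1) = s(k)·s(k) — each term doubles the last.
One more doubling of @$@$@$@$@$@$@$@$ gives the answer.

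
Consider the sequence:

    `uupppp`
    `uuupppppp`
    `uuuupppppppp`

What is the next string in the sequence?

uuuuupppppppppp

Each string has the form u^{n} p^{2n}, where the shown terms are n = 2, 3, 4.
At n = 5 the blocks have lengths 5, 10.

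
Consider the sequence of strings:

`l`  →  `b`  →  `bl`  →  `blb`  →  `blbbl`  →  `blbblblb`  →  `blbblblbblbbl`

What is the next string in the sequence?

blbblblbblbblblbblblb

From term 3 onward, concatenate the last term with the second-to-last: b·l = bl, bl·b = blb, …
Continuing: blbblblbblbbl · blbblblb gives term 8.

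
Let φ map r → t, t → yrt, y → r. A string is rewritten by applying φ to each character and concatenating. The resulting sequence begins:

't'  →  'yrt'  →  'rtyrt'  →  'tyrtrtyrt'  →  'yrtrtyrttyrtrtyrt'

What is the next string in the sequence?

Replace each of the 17 characters of yrtrtyrttyrtrtyrt in place — r t yrt t yrt r t yrt yrt r t yrt t yrt r t yrt — and concatenate.

rtyrttyrtrtyrtyrtrtyrttyrtrtyrt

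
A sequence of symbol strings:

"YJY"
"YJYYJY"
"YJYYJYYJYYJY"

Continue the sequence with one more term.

s(k+1) = s(k)·s(k) — each term doubles the last.
Doubling YJYYJYYJYYJY:

YJYYJYYJYYJYYJYYJYYJYYJY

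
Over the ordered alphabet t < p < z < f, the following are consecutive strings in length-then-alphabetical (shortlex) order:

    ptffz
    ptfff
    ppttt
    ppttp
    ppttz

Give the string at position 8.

pptpp

Advancing 3 positions from ppttz through ppttz → ppttf → pptpt reaches term 8.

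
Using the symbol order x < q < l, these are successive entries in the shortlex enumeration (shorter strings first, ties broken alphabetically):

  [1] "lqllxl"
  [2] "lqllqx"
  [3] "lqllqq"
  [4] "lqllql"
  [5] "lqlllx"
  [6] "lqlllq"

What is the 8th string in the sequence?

Stepping forward 2 times from lqlllq: lqlllq → lqllll, then the target.

llxxxx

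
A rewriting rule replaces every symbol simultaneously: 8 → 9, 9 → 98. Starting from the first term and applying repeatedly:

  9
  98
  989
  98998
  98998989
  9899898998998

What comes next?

989989899899898998989

Replace each of the 13 characters of 9899898998998 in place — 98 9 98 98 9 98 9 98 98 9 98 98 9 — and concatenate.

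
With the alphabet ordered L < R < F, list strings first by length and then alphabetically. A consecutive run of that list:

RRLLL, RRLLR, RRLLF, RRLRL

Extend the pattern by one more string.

RRLRR

The successor of RRLRL increments the rightmost position that isn't already F and resets every position after it to L.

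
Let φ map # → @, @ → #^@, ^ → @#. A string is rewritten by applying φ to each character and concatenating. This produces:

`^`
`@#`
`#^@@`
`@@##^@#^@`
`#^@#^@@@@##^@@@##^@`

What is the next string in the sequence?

@@##^@@@##^@#^@#^@#^@@@@##^@#^@#^@@@@##^@

Replace each of the 19 characters of #^@#^@@@@##^@@@##^@ in place — @ @# #^@ @ @# #^@ #^@ #^@ #^@ @ @ @# #^@ #^@ #^@ @ @ @# #^@ — and concatenate.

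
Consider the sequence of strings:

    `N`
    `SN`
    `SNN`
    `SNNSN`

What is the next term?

SNNSNSNN

From term 3 onward, concatenate the last term with the second-to-last: SN·N = SNN, SNN·SN = SNNSN, …
So term 5 is SNNSN·SNN.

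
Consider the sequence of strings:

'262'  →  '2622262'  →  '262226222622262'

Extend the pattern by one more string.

Each string is two copies of the previous one joined by '2'.
Doubling 262226222622262 with '2' between the halves:

2622262226222622262226222622262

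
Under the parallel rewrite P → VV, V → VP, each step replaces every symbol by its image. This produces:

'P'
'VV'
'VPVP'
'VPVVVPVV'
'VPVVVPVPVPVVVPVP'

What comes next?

φ(VPVVVPVPVPVVVPVP) expands symbol-by-symbol to VP VV VP VP VP VV VP VV VP VV VP VP VP VV VP VV; joining the 16 pieces gives the next term.

VPVVVPVPVPVVVPVVVPVVVPVPVPVVVPVV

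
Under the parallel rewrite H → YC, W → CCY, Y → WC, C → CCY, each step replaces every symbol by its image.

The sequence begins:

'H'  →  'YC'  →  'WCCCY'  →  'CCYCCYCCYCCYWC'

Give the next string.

Replace each of the 14 characters of CCYCCYCCYCCYWC in place — CCY CCY WC CCY CCY WC CCY CCY WC CCY CCY WC CCY CCY — and concatenate.

CCYCCYWCCCYCCYWCCCYCCYWCCCYCCYWCCCYCCY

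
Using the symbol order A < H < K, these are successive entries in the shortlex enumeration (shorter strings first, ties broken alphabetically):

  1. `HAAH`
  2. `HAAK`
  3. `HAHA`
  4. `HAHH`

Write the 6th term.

HAKA

Stepping forward 2 times from HAHH: HAHH → HAHK, then the target.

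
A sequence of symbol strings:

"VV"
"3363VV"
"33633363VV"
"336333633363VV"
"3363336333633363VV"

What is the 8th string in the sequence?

Each term is the previous one with 3363 prepended.
From 3363336333633363VV, 3 further steps: 3363336333633363VV → 33633363336333633363VV → 336333633363336333633363VV → (answer).

3363336333633363336333633363VV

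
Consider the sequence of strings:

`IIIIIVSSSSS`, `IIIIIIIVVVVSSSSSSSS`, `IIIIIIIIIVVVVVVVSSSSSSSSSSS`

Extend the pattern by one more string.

IIIIIIIIIIIVVVVVVVVVVSSSSSSSSSSSSSS

Each string has the form I^{2n+3} V^{3n-2} S^{3n+2} (n = 1, 2, …).
At n = 4 the blocks have lengths 11, 10, 14.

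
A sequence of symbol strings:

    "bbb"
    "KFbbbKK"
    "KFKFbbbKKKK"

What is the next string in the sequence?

Each term wraps the previous one in KF on the left and KK on the right.
One more step from KFKFbbbKKKK gives the answer.

KFKFKFbbbKKKKKK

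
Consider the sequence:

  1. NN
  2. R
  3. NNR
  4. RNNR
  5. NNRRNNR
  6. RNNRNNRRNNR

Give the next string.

This is a Fibonacci-style word recurrence s(k) = s(k−2)·s(k−1): e.g. NN·R = NNR.
Continuing: NNRRNNR · RNNRNNRRNNR gives term 7.

NNRRNNRRNNRNNRRNNR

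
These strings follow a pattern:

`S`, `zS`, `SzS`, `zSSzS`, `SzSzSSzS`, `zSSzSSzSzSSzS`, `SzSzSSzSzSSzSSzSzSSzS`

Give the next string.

zSSzSSzSzSSzSSzSzSSzSzSSzSSzSzSSzS

Each term (from the third on) is the two preceding terms concatenated in order: term 3 = S·zS = SzS.
So term 8 is zSSzSSzSzSSzS·SzSzSSzSzSSzSSzSzSSzS.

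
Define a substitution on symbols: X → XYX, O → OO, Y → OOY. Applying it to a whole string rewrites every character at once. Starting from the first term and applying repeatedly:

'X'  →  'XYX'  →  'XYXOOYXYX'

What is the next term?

XYXOOYXYXOOOOOOYXYXOOYXYX

Expanding XYXOOYXYX: X→XYX, Y→OOY, X→XYX, O→OO, O→OO, Y→OOY, X→XYX, Y→OOY, X→XYX. Concatenated: XYX OOY XYX OO OO OOY XYX OOY XYX.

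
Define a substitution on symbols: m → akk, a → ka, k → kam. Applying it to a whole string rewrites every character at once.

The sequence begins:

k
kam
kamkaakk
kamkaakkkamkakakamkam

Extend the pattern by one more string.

kamkaakkkamkakakamkamkamkaakkkamkakamkakamkaakkkamkaakk

φ(kamkaakkkamkakakamkam) expands symbol-by-symbol to kam ka akk kam ka ka kam kam kam ka akk kam ka kam ka kam ka akk kam ka akk; joining the 21 pieces gives the next term.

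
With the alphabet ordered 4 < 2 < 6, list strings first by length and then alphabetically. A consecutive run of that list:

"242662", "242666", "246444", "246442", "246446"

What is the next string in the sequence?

The successor of 246446 increments the rightmost position that isn't already 6 and resets every position after it to 4.

246424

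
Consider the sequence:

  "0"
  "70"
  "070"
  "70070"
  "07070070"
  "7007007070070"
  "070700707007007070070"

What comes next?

Each term (from the third on) is the two preceding terms concatenated in order: term 3 = 0·70 = 070.
So term 8 is 7007007070070·070700707007007070070.

7007007070070070700707007007070070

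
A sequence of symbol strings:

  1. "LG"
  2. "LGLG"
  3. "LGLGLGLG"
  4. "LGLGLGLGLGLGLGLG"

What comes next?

Each string is two copies of the previous one concatenated.
One more doubling of LGLGLGLGLGLGLGLG gives the answer.

LGLGLGLGLGLGLGLGLGLGLGLGLGLGLGLG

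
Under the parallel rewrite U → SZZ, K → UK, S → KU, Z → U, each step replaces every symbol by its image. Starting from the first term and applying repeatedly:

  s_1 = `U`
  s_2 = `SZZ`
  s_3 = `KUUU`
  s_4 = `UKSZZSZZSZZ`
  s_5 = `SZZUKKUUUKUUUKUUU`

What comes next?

φ(SZZUKKUUUKUUUKUUU) expands symbol-by-symbol to KU U U SZZ UK UK SZZ SZZ SZZ UK SZZ SZZ SZZ UK SZZ SZZ SZZ; joining the 17 pieces gives the next term.

KUUUSZZUKUKSZZSZZSZZUKSZZSZZSZZUKSZZSZZSZZ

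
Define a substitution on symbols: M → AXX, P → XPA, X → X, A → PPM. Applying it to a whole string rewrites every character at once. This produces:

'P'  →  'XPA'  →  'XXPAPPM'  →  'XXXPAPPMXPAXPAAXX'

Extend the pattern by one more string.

φ(XXXPAPPMXPAXPAAXX) expands symbol-by-symbol to X X X XPA PPM XPA XPA AXX X XPA PPM X XPA PPM PPM X X; joining the 17 pieces gives the next term.

XXXXPAPPMXPAXPAAXXXXPAPPMXXPAPPMPPMXX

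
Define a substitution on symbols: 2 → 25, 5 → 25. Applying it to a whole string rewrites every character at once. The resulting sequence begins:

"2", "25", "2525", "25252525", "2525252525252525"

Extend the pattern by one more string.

φ(2525252525252525) expands symbol-by-symbol to 25 25 25 25 25 25 25 25 25 25 25 25 25 25 25 25; joining the 16 pieces gives the next term.

25252525252525252525252525252525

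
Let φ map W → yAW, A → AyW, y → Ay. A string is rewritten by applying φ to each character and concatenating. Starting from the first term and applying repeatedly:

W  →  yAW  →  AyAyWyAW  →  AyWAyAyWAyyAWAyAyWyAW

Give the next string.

Replace each of the 21 characters of AyWAyAyWAyyAWAyAyWyAW in place — AyW Ay yAW AyW Ay AyW Ay yAW AyW Ay Ay AyW yAW AyW Ay AyW Ay yAW Ay AyW yAW — and concatenate.

AyWAyyAWAyWAyAyWAyyAWAyWAyAyAyWyAWAyWAyAyWAyyAWAyAyWyAW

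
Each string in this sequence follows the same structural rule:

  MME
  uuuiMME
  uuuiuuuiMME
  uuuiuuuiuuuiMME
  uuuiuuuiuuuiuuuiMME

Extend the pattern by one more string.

uuuiuuuiuuuiuuuiuuuiMME

The strings grow by a fixed prefix uuui each time.
So the next term is uuui·uuuiuuuiuuuiuuuiMME.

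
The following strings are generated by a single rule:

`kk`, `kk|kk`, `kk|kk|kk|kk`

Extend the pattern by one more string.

Every step duplicates the string with '|' between the halves.
So the next term is two copies of kk|kk|kk|kk with '|' between the halves.

kk|kk|kk|kk|kk|kk|kk|kk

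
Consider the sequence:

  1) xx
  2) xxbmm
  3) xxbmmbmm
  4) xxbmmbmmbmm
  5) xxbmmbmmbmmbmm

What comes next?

Each term is the previous one with bmm appended.
So the next term is xxbmmbmmbmmbmm·bmm.

xxbmmbmmbmmbmmbmm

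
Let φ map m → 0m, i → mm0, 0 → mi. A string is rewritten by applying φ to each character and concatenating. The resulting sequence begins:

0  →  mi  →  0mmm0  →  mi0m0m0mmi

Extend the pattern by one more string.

Apply φ to mi0m0m0mmi symbol by symbol: m→0m, i→mm0, 0→mi, m→0m, 0→mi, m→0m, 0→mi, m→0m, m→0m, i→mm0; joined: 0m mm0 mi 0m mi 0m mi 0m 0m mm0.

0mmm0mi0mmi0mmi0m0mmm0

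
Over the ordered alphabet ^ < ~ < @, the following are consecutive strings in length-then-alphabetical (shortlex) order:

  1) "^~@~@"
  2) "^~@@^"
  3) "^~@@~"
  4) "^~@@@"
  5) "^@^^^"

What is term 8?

^@^~^

Stepping forward 3 times from ^@^^^: ^@^^^ → ^@^^~ → ^@^^@, then the target.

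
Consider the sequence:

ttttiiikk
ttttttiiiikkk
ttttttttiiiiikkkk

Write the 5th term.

ttttttttttttiiiiiiikkkkkk

Each string has the form t^{2n} i^{n+1} k^{n}, where the shown terms are n = 2, 3, 4.
At n = 6 the blocks have lengths 12, 7, 6.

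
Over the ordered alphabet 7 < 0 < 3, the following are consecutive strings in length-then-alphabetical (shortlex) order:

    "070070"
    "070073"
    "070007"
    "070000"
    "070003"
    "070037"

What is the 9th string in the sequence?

Advancing 3 positions from 070037 through 070037 → 070030 → 070033 reaches term 9.

070377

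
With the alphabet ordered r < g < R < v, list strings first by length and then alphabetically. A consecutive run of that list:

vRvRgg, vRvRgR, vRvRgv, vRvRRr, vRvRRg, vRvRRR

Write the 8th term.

Continuing the enumeration 2 steps past vRvRRR: vRvRRR → vRvRRv → (answer).

vRvRvr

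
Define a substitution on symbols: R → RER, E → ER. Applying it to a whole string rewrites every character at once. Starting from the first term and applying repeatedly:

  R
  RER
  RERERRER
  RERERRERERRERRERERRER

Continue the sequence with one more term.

RERERRERERRERRERERRERERRERRERERRERRERERRERERRERRERERRER

φ(RERERRERERRERRERERRER) expands symbol-by-symbol to RER ER RER ER RER RER ER RER ER RER RER ER RER RER ER RER ER RER RER ER RER; joining the 21 pieces gives the next term.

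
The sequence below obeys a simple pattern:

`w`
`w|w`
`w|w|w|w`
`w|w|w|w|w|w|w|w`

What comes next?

Every step duplicates the string with '|' between the halves.
So the next term is two copies of w|w|w|w|w|w|w|w with '|' between the halves.

w|w|w|w|w|w|w|w|w|w|w|w|w|w|w|w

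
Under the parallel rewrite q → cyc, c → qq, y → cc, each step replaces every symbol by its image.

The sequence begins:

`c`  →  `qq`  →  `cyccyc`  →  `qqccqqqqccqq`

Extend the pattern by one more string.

cyccycqqqqcyccyccyccycqqqqcyccyc

Expanding qqccqqqqccqq: q→cyc, q→cyc, c→qq, c→qq, q→cyc, q→cyc, q→cyc, q→cyc, c→qq, c→qq, q→cyc, q→cyc. Concatenated: cyc cyc qq qq cyc cyc cyc cyc qq qq cyc cyc.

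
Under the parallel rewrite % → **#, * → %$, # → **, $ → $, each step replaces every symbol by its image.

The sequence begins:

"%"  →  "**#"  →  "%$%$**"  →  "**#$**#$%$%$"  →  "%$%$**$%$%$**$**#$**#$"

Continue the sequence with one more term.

**#$**#$%$%$$**#$**#$%$%$$%$%$**$%$%$**$

Applying the rule to each of the 22 symbols of %$%$**$%$%$**$**#$**#$ gives the pieces **# $ **# $ %$ %$ $ **# $ **# $ %$ %$ $ %$ %$ ** $ %$ %$ ** $, which concatenate to the answer.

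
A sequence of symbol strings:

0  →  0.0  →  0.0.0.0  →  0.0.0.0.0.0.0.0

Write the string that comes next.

Every step duplicates the string with '.' between the halves.
Doubling 0.0.0.0.0.0.0.0 with '.' between the halves:

0.0.0.0.0.0.0.0.0.0.0.0.0.0.0.0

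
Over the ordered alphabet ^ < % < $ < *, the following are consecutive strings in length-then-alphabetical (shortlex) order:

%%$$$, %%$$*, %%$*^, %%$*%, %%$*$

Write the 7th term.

%%*^^

Stepping forward 2 times from %%$*$: %%$*$ → %%$**, then the target.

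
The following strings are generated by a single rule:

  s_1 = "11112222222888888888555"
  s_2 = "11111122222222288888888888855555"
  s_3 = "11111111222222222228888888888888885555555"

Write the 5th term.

11111111111122222222222222288888888888888888888855555555555

Reading off run lengths: 1 runs 4, 6, 8; 2 runs 7, 9, 11; 8 runs 9, 12, 15; 5 runs 3, 5, 7 — each is linear in n, where the shown terms are n = 2, 3, 4.
At n = 6 the blocks have lengths 12, 15, 21, 11.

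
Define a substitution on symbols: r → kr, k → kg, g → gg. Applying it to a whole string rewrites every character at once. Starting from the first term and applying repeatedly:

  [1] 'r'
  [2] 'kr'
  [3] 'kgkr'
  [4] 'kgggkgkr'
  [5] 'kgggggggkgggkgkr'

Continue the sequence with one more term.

kgggggggggggggggkgggggggkgggkgkr

φ(kgggggggkgggkgkr) expands symbol-by-symbol to kg gg gg gg gg gg gg gg kg gg gg gg kg gg kg kr; joining the 16 pieces gives the next term.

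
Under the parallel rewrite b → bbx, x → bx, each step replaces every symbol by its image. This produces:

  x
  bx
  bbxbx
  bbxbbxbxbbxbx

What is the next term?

bbxbbxbxbbxbbxbxbbxbxbbxbbxbxbbxbx

Applying the rule to each of the 13 symbols of bbxbbxbxbbxbx gives the pieces bbx bbx bx bbx bbx bx bbx bx bbx bbx bx bbx bx, which concatenate to the answer.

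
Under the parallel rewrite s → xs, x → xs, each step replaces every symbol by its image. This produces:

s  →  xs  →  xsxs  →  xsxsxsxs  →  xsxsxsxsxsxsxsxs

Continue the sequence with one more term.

xsxsxsxsxsxsxsxsxsxsxsxsxsxsxsxs

Applying the rule to each of the 16 symbols of xsxsxsxsxsxsxsxs gives the pieces xs xs xs xs xs xs xs xs xs xs xs xs xs xs xs xs, which concatenate to the answer.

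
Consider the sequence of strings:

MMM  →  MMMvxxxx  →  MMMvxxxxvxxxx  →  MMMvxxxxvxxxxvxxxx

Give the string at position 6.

MMMvxxxxvxxxxvxxxxvxxxxvxxxx

Each term is the previous one with vxxxx appended.
From MMMvxxxxvxxxxvxxxx, 2 further steps: MMMvxxxxvxxxxvxxxx → MMMvxxxxvxxxxvxxxxvxxxx → (answer).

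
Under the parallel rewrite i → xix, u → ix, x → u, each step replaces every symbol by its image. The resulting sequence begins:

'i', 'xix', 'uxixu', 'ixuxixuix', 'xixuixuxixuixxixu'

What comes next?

uxixuixxixuixuxixuixxixuuxixuix

Applying the rule to each of the 17 symbols of xixuixuxixuixxixu gives the pieces u xix u ix xix u ix u xix u ix xix u u xix u ix, which concatenate to the answer.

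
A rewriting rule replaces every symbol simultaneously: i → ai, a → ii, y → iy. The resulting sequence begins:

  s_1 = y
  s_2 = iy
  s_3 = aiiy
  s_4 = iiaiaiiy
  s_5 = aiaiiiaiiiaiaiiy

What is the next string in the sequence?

Rewriting the 16 symbols of aiaiiiaiiiaiaiiy one by one yields ii ai ii ai ai ai ii ai ai ai ii ai ii ai ai iy; concatenated:

iiaiiiaiaiaiiiaiaiaiiiaiiiaiaiiy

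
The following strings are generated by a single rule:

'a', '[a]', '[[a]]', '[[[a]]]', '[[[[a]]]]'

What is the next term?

Every step adds [ to the front and ] to the end of the previous string.
Applying this once more to [[[[a]]]]:

[[[[[a]]]]]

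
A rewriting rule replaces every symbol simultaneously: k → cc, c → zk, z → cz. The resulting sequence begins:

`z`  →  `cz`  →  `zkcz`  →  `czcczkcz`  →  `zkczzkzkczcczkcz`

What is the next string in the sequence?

φ(zkczzkzkczcczkcz) expands symbol-by-symbol to cz cc zk cz cz cc cz cc zk cz zk zk cz cc zk cz; joining the 16 pieces gives the next term.

czcczkczczccczcczkczzkzkczcczkcz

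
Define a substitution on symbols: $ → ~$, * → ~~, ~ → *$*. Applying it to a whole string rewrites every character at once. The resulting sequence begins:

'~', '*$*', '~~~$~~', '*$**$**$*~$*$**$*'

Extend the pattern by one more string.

φ(*$**$**$*~$*$**$*) expands symbol-by-symbol to ~~ ~$ ~~ ~~ ~$ ~~ ~~ ~$ ~~ *$* ~$ ~~ ~$ ~~ ~~ ~$ ~~; joining the 17 pieces gives the next term.

~~~$~~~~~$~~~~~$~~*$*~$~~~$~~~~~$~~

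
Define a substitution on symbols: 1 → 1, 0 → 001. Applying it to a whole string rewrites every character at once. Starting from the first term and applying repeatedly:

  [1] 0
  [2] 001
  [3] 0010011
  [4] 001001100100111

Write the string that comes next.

Replace each of the 15 characters of 001001100100111 in place — 001 001 1 001 001 1 1 001 001 1 001 001 1 1 1 — and concatenate.

0010011001001110010011001001111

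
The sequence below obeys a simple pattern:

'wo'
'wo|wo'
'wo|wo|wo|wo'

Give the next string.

Each string is two copies of the previous one joined by '|'.
So the next term is two copies of wo|wo|wo|wo with '|' between the halves.

wo|wo|wo|wo|wo|wo|wo|wo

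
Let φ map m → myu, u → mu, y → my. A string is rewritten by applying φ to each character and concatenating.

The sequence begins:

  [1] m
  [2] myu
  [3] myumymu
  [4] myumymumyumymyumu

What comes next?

myumymumyumymyumumyumymumyumymyumymumyumu

φ(myumymumyumymyumu) expands symbol-by-symbol to myu my mu myu my myu mu myu my mu myu my myu my mu myu mu; joining the 17 pieces gives the next term.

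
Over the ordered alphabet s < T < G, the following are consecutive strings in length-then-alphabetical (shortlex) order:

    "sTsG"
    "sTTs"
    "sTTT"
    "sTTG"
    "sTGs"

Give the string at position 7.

Stepping forward 2 times from sTGs: sTGs → sTGT, then the target.

sTGG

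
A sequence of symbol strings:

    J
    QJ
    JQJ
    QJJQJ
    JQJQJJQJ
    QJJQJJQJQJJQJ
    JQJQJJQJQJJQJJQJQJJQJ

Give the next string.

QJJQJJQJQJJQJJQJQJJQJQJJQJJQJQJJQJ

This is a Fibonacci-style word recurrence s(k) = s(k−2)·s(k−1): e.g. J·QJ = JQJ.
So term 8 is QJJQJJQJQJJQJ·JQJQJJQJQJJQJJQJQJJQJ.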